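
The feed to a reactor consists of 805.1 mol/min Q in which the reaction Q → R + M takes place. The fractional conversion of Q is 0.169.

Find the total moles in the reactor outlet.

941 mol/min

Q reacted = 0.169 × 805.1 = 136.1 mol/min; ν_Q = −1, so ξ = 136.1/1 = 136.1 mol/min.
Outlet amounts (n = n₀ + ν ξ):
  Q: 805.1 − 1(136.1) = 669
  R: 0 + 1(136.1) = 136.1
  M: 0 + 1(136.1) = 136.1
Total out = 669 + 136.1 + 136.1 = 941.2 mol/min.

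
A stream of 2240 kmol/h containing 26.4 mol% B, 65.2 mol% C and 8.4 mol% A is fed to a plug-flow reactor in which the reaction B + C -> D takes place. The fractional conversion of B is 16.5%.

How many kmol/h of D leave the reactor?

97.6 kmol/h

B reacted = 0.165 × 591.4 = 97.57 kmol/h; ν_B = −1, so ξ = 97.57/1 = 97.57 kmol/h.
Outlet amounts (n = n₀ + ν ξ):
  B: 591.4 − 1(97.57) = 493.8
  C: 1460 − 1(97.57) = 1363
  D: 0 + 1(97.57) = 97.57
  A: 188.2 (inert)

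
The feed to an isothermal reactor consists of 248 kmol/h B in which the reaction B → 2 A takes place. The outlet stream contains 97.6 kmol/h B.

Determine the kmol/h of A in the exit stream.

For B: n = n₀ − 1ξ → 97.6 = 248 − 1ξ, giving ξ = 150.4 kmol/h.
Outlet amounts (n = n₀ + ν ξ):
  B: 248 − 1(150.4) = 97.6
  A: 0 + 2(150.4) = 300.8

301 kmol/h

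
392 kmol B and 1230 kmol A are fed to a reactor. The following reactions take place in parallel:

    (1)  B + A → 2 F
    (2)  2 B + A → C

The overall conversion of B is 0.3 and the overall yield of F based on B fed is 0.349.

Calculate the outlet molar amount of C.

Yield of F: 2ξ₁ / 392 = 0.349 → ξ₁ = 68.4 kmol.
Conversion of B: 1ξ₁ + 2ξ₂ = 0.3 × 392 = 117.6 → ξ₂ = 24.6 kmol.
Outlet amounts (n = n₀ + Σ ν·ξ):
  B: 392 − 1(68.4) − 2(24.6) = 274.4
  A: 1230 − 1(68.4) − 1(24.6) = 1137
  F: 0 + 2(68.4) = 136.8
  C: 0 + 1(24.6) = 24.6

24.6 kmol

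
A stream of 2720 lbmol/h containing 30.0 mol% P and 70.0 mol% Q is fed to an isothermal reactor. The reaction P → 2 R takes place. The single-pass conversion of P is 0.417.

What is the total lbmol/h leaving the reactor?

P reacted = 0.417 × 816 = 340.3 lbmol/h; ν_P = −1, so ξ = 340.3/1 = 340.3 lbmol/h.
Outlet amounts (n = n₀ + ν ξ):
  P: 816 − 1(340.3) = 475.7
  R: 0 + 2(340.3) = 680.5
  Q: 1904 (inert)
Total out = 475.7 + 680.5 + 1904 = 3060 lbmol/h.

3060 lbmol/h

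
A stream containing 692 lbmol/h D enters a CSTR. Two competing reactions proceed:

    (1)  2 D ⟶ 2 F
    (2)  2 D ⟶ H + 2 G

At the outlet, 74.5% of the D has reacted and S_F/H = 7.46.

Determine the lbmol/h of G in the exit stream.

109 lbmol/h

Conversion of D: D consumed = 0.745 × 692 = 515.5 lbmol/h = 2ξ₁ + 2ξ₂.
Selectivity: 2ξ₁ / (1ξ₂) = 7.46 → ξ₁ = 3.73 ξ₂.
Substitute: (2·3.73 + 2) ξ₂ = 515.5 → ξ₂ = 54.5 lbmol/h, ξ₁ = 203.3 lbmol/h.
Outlet amounts (n = n₀ + Σ ν·ξ):
  D: 692 − 2(203.3) − 2(54.5) = 176.5
  F: 0 + 2(203.3) = 406.5
  H: 0 + 1(54.5) = 54.5
  G: 0 + 2(54.5) = 109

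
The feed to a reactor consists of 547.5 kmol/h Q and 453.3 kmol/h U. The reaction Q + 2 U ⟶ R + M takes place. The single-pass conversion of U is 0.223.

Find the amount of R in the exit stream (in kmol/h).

U reacted = 0.223 × 453.3 = 101.1 kmol/h; ν_U = −2, so ξ = 101.1/2 = 50.54 kmol/h.
Outlet amounts (n = n₀ + ν ξ):
  Q: 547.5 − 1(50.54) = 497
  U: 453.3 − 2(50.54) = 352.2
  R: 0 + 1(50.54) = 50.54
  M: 0 + 1(50.54) = 50.54

50.5 kmol/h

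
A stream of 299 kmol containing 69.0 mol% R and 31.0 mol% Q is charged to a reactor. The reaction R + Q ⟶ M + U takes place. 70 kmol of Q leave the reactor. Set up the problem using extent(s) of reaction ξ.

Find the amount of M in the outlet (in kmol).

22.7 kmol

For Q: n = n₀ − 1ξ → 70 = 92.69 − 1ξ, giving ξ = 22.69 kmol.
Outlet amounts (n = n₀ + ν ξ):
  R: 206.3 − 1(22.69) = 183.6
  Q: 92.69 − 1(22.69) = 70
  M: 0 + 1(22.69) = 22.69
  U: 0 + 1(22.69) = 22.69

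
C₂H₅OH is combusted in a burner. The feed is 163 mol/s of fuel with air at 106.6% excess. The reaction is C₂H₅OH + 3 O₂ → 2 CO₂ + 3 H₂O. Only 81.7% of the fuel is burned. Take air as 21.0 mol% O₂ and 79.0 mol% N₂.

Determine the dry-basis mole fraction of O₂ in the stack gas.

Stoichiometric O₂ = 3 × 163 = 489 mol/s; O₂ fed = 489 × 2.066 = 1010 mol/s.
N₂ fed = 1010 × 79/21 = 3801 mol/s.
Fuel reacted = 0.817 × 163 → ξ = 133.2 mol/s.
Outlet (n = n₀ + ν ξ):
  C₂H₅OH: 163 − 1(133.2) = 29.83
  O₂: 1010 − 3(133.2) = 610.8
  N₂: 3801 (inert)
  CO₂: 0 + 2(133.2) = 266.3
  H₂O: 0 + 3(133.2) = 399.5
Dry total = 4707 mol/s; y_O₂ (dry) = 610.8 / 4707 = 0.1297.

0.13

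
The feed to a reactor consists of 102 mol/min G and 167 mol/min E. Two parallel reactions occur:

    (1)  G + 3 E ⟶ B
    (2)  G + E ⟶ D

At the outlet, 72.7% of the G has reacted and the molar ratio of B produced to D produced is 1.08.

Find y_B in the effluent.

0.327

Conversion of G: G consumed = 0.727 × 102 = 74.15 mol/min = 1ξ₁ + 1ξ₂.
Selectivity: 1ξ₁ / (1ξ₂) = 1.08 → ξ₁ = 1.08 ξ₂.
Substitute: (1·1.08 + 1) ξ₂ = 74.15 → ξ₂ = 35.65 mol/min, ξ₁ = 38.5 mol/min.
Outlet amounts (n = n₀ + Σ ν·ξ):
  G: 102 − 1(38.5) − 1(35.65) = 27.85
  E: 167 − 3(38.5) − 1(35.65) = 15.84
  B: 0 + 1(38.5) = 38.5
  D: 0 + 1(35.65) = 35.65
Total out = 117.8 mol/min; y_B = 38.5 / 117.8 = 0.3267.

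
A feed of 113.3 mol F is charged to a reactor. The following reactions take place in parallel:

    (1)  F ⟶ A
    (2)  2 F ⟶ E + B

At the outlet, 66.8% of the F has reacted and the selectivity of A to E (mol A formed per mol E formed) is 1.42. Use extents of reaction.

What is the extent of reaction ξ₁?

Conversion of F: F consumed = 0.668 × 113.3 = 75.68 mol = 1ξ₁ + 2ξ₂.
Selectivity: 1ξ₁ / (1ξ₂) = 1.42 → ξ₁ = 1.42 ξ₂.
Substitute: (1·1.42 + 2) ξ₂ = 75.68 → ξ₂ = 22.13 mol, ξ₁ = 31.42 mol.
Outlet amounts (n = n₀ + Σ ν·ξ):
  F: 113.3 − 1(31.42) − 2(22.13) = 37.62
  A: 0 + 1(31.42) = 31.42
  E: 0 + 1(22.13) = 22.13
  B: 0 + 1(22.13) = 22.13

ξ₁ = 31.4 mol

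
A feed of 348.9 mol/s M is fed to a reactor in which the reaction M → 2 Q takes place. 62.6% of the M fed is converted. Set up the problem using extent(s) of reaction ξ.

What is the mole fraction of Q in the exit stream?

0.77

M reacted = 0.626 × 348.9 = 218.4 mol/s; ν_M = −1, so ξ = 218.4/1 = 218.4 mol/s.
Outlet amounts (n = n₀ + ν ξ):
  M: 348.9 − 1(218.4) = 130.5
  Q: 0 + 2(218.4) = 436.8
Total out = 567.3 mol/s; y_Q = 436.8 / 567.3 = 0.77.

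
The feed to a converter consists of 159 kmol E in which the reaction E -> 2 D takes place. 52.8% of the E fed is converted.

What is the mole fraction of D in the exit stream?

E reacted = 0.528 × 159 = 83.95 kmol; ν_E = −1, so ξ = 83.95/1 = 83.95 kmol.
Outlet amounts (n = n₀ + ν ξ):
  E: 159 − 1(83.95) = 75.05
  D: 0 + 2(83.95) = 167.9
Total out = 243 kmol; y_D = 167.9 / 243 = 0.6911.

0.691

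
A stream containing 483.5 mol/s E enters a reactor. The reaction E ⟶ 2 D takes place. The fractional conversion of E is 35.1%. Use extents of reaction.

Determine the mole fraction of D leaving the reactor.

0.52

E reacted = 0.351 × 483.5 = 169.7 mol/s; ν_E = −1, so ξ = 169.7/1 = 169.7 mol/s.
Outlet amounts (n = n₀ + ν ξ):
  E: 483.5 − 1(169.7) = 313.8
  D: 0 + 2(169.7) = 339.4
Total out = 653.2 mol/s; y_D = 339.4 / 653.2 = 0.5196.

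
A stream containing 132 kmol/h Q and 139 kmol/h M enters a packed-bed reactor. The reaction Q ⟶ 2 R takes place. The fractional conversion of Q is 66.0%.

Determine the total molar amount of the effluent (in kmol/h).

Q reacted = 0.66 × 132 = 87.12 kmol/h; ν_Q = −1, so ξ = 87.12/1 = 87.12 kmol/h.
Outlet amounts (n = n₀ + ν ξ):
  Q: 132 − 1(87.12) = 44.88
  R: 0 + 2(87.12) = 174.2
  M: 139 (inert)
Total out = 44.88 + 174.2 + 139 = 358.1 kmol/h.

358 kmol/h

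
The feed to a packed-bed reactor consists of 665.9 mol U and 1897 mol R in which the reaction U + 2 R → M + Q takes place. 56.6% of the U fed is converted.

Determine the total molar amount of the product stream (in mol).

U reacted = 0.566 × 665.9 = 376.9 mol; ν_U = −1, so ξ = 376.9/1 = 376.9 mol.
Outlet amounts (n = n₀ + ν ξ):
  U: 665.9 − 1(376.9) = 289
  R: 1897 − 2(376.9) = 1143
  M: 0 + 1(376.9) = 376.9
  Q: 0 + 1(376.9) = 376.9
Total out = 289 + 1143 + 376.9 + 376.9 = 2186 mol.

2190 mol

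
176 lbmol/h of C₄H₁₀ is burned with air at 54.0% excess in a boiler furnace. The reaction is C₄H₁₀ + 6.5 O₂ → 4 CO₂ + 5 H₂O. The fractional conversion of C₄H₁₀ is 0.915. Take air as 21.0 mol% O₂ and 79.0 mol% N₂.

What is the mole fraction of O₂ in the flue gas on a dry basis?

Stoichiometric O₂ = 6.5 × 176 = 1144 lbmol/h; O₂ fed = 1144 × 1.540 = 1762 lbmol/h.
N₂ fed = 1762 × 79/21 = 6628 lbmol/h.
Fuel reacted = 0.915 × 176 → ξ = 161 lbmol/h.
Outlet (n = n₀ + ν ξ):
  C₄H₁₀: 176 − 1(161) = 14.96
  O₂: 1762 − 6.5(161) = 715
  N₂: 6628 (inert)
  CO₂: 0 + 4(161) = 644.2
  H₂O: 0 + 5(161) = 805.2
Dry total = 8002 lbmol/h; y_O₂ (dry) = 715 / 8002 = 0.08936.

0.0894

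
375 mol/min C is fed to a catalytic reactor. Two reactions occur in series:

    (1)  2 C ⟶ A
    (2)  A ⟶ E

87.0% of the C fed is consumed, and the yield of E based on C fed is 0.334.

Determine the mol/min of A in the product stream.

Conversion of C: C consumed = 2ξ₁ = 0.87 × 375 → ξ₁ = 163.1 mol/min.
Yield of E: 1ξ₂ / 375 = 0.334 → ξ₂ = 125.3 mol/min.
Outlet amounts (n = n₀ + Σ ν·ξ):
  C: 375 − 2(163.1) = 48.75
  A: 0 + 1(163.1) − 1(125.3) = 37.87
  E: 0 + 1(125.3) = 125.3

37.9 mol/min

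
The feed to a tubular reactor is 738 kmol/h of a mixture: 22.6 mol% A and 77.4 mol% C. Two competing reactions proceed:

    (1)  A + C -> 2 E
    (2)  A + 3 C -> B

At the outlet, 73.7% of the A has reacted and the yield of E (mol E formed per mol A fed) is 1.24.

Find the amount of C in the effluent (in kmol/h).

409 kmol/h

Yield of E: 2ξ₁ / 166.8 = 1.24 → ξ₁ = 103.4 kmol/h.
Conversion of A: 1ξ₁ + 1ξ₂ = 0.737 × 166.8 = 122.9 → ξ₂ = 19.51 kmol/h.
Outlet amounts (n = n₀ + Σ ν·ξ):
  A: 166.8 − 1(103.4) − 1(19.51) = 43.87
  C: 571.2 − 1(103.4) − 3(19.51) = 409.3
  E: 0 + 2(103.4) = 206.8
  B: 0 + 1(19.51) = 19.51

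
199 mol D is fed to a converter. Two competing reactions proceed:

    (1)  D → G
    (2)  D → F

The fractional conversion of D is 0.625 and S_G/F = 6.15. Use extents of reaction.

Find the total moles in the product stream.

199 mol

Conversion of D: D consumed = 0.625 × 199 = 124.4 mol = 1ξ₁ + 1ξ₂.
Selectivity: 1ξ₁ / (1ξ₂) = 6.15 → ξ₁ = 6.15 ξ₂.
Substitute: (1·6.15 + 1) ξ₂ = 124.4 → ξ₂ = 17.4 mol, ξ₁ = 107 mol.
Outlet amounts (n = n₀ + Σ ν·ξ):
  D: 199 − 1(107) − 1(17.4) = 74.63
  G: 0 + 1(107) = 107
  F: 0 + 1(17.4) = 17.4
Total out = 74.63 + 107 + 17.4 = 199 mol.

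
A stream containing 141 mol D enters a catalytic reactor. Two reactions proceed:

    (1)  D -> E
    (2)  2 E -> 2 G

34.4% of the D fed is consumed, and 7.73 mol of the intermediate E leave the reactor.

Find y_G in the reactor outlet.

Conversion of D: D consumed = 1ξ₁ = 0.344 × 141 → ξ₁ = 48.5 mol.
E balance: n_E = 0 + 1ξ₁ − 2ξ₂ = 7.73 → ξ₂ = (1·48.5 − 7.73)/2 = 20.39 mol.
Outlet amounts (n = n₀ + Σ ν·ξ):
  D: 141 − 1(48.5) = 92.5
  E: 0 + 1(48.5) − 2(20.39) = 7.73
  G: 0 + 2(20.39) = 40.77
Total out = 141 mol; y_G = 40.77 / 141 = 0.2892.

0.289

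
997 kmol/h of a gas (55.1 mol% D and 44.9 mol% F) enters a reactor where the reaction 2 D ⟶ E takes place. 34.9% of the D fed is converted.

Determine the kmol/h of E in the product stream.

95.9 kmol/h

D reacted = 0.349 × 549.3 = 191.7 kmol/h; ν_D = −2, so ξ = 191.7/2 = 95.86 kmol/h.
Outlet amounts (n = n₀ + ν ξ):
  D: 549.3 − 2(95.86) = 357.6
  E: 0 + 1(95.86) = 95.86
  F: 447.7 (inert)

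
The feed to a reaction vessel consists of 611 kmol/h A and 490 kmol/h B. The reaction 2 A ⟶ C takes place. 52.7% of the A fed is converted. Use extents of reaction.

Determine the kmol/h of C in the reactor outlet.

A reacted = 0.527 × 611 = 322 kmol/h; ν_A = −2, so ξ = 322/2 = 161 kmol/h.
Outlet amounts (n = n₀ + ν ξ):
  A: 611 − 2(161) = 289
  C: 0 + 1(161) = 161
  B: 490 (inert)

161 kmol/h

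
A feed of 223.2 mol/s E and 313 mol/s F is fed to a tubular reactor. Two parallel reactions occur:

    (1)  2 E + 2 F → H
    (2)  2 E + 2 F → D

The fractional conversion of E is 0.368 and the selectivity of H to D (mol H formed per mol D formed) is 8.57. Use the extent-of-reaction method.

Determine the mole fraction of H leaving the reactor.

0.0891

Conversion of E: E consumed = 0.368 × 223.2 = 82.14 mol/s = 2ξ₁ + 2ξ₂.
Selectivity: 1ξ₁ / (1ξ₂) = 8.57 → ξ₁ = 8.57 ξ₂.
Substitute: (2·8.57 + 2) ξ₂ = 82.14 → ξ₂ = 4.291 mol/s, ξ₁ = 36.78 mol/s.
Outlet amounts (n = n₀ + Σ ν·ξ):
  E: 223.2 − 2(36.78) − 2(4.291) = 141.1
  F: 313 − 2(36.78) − 2(4.291) = 230.9
  H: 0 + 1(36.78) = 36.78
  D: 0 + 1(4.291) = 4.291
Total out = 413 mol/s; y_H = 36.78 / 413 = 0.08905.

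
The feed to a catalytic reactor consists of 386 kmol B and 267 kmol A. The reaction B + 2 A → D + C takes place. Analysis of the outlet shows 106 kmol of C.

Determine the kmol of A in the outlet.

For C: n = n₀ + 1ξ → 106 = 0 + 1ξ, giving ξ = 106 kmol.
Outlet amounts (n = n₀ + ν ξ):
  B: 386 − 1(106) = 280
  A: 267 − 2(106) = 55
  D: 0 + 1(106) = 106
  C: 0 + 1(106) = 106

55 kmol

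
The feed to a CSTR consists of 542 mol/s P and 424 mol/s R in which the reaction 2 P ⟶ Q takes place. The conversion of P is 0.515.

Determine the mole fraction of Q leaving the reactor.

0.169

P reacted = 0.515 × 542 = 279.1 mol/s; ν_P = −2, so ξ = 279.1/2 = 139.6 mol/s.
Outlet amounts (n = n₀ + ν ξ):
  P: 542 − 2(139.6) = 262.9
  Q: 0 + 1(139.6) = 139.6
  R: 424 (inert)
Total out = 826.4 mol/s; y_Q = 139.6 / 826.4 = 0.1689.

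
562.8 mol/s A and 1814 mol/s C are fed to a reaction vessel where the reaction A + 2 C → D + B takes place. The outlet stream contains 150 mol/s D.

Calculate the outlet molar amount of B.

For D: n = n₀ + 1ξ → 150 = 0 + 1ξ, giving ξ = 150 mol/s.
Outlet amounts (n = n₀ + ν ξ):
  A: 562.8 − 1(150) = 412.8
  C: 1814 − 2(150) = 1514
  D: 0 + 1(150) = 150
  B: 0 + 1(150) = 150

150 mol/s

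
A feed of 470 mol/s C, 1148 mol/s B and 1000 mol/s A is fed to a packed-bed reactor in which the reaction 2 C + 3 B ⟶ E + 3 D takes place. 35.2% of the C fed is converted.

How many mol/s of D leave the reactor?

C reacted = 0.352 × 470 = 165.4 mol/s; ν_C = −2, so ξ = 165.4/2 = 82.72 mol/s.
Outlet amounts (n = n₀ + ν ξ):
  C: 470 − 2(82.72) = 304.6
  B: 1148 − 3(82.72) = 899.8
  E: 0 + 1(82.72) = 82.72
  D: 0 + 3(82.72) = 248.2
  A: 1000 (inert)

248 mol/s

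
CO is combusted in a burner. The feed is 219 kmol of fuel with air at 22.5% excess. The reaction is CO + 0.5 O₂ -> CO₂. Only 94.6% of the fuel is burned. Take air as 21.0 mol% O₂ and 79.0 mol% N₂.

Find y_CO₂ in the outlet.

Stoichiometric O₂ = 0.5 × 219 = 109.5 kmol; O₂ fed = 109.5 × 1.225 = 134.1 kmol.
N₂ fed = 134.1 × 79/21 = 504.6 kmol.
Fuel reacted = 0.946 × 219 → ξ = 207.2 kmol.
Outlet (n = n₀ + ν ξ):
  CO: 219 − 1(207.2) = 11.83
  O₂: 134.1 − 0.5(207.2) = 30.55
  N₂: 504.6 (inert)
  CO₂: 0 + 1(207.2) = 207.2
Total out = 754.2 kmol; y_CO₂ = 207.2 / 754.2 = 0.2747.

0.275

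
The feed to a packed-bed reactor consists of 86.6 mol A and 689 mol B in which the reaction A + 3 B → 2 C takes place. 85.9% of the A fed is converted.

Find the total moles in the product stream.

A reacted = 0.859 × 86.6 = 74.39 mol; ν_A = −1, so ξ = 74.39/1 = 74.39 mol.
Outlet amounts (n = n₀ + ν ξ):
  A: 86.6 − 1(74.39) = 12.21
  B: 689 − 3(74.39) = 465.8
  C: 0 + 2(74.39) = 148.8
Total out = 12.21 + 465.8 + 148.8 = 626.8 mol.

627 mol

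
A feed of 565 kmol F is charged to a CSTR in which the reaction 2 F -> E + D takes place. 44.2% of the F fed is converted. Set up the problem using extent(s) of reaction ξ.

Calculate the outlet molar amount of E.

F reacted = 0.442 × 565 = 249.7 kmol; ν_F = −2, so ξ = 249.7/2 = 124.9 kmol.
Outlet amounts (n = n₀ + ν ξ):
  F: 565 − 2(124.9) = 315.3
  E: 0 + 1(124.9) = 124.9
  D: 0 + 1(124.9) = 124.9

125 kmol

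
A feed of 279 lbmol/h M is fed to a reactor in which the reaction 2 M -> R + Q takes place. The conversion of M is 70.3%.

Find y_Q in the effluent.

M reacted = 0.703 × 279 = 196.1 lbmol/h; ν_M = −2, so ξ = 196.1/2 = 98.07 lbmol/h.
Outlet amounts (n = n₀ + ν ξ):
  M: 279 − 2(98.07) = 82.86
  R: 0 + 1(98.07) = 98.07
  Q: 0 + 1(98.07) = 98.07
Total out = 279 lbmol/h; y_Q = 98.07 / 279 = 0.3515.

0.351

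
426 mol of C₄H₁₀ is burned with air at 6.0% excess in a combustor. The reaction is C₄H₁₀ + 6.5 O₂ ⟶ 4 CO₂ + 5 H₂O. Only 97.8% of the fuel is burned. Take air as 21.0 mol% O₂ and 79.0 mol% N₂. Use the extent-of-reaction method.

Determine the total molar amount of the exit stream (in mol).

Stoichiometric O₂ = 6.5 × 426 = 2769 mol; O₂ fed = 2769 × 1.060 = 2935 mol.
N₂ fed = 2935 × 79/21 = 11040 mol.
Fuel reacted = 0.978 × 426 → ξ = 416.6 mol.
Outlet (n = n₀ + ν ξ):
  C₄H₁₀: 426 − 1(416.6) = 9.372
  O₂: 2935 − 6.5(416.6) = 227.1
  N₂: 11040 (inert)
  CO₂: 0 + 4(416.6) = 1667
  H₂O: 0 + 5(416.6) = 2083
Total out = 9.372 + 227.1 + 11040 + 1667 + 2083 = 15030 mol.

15000 mol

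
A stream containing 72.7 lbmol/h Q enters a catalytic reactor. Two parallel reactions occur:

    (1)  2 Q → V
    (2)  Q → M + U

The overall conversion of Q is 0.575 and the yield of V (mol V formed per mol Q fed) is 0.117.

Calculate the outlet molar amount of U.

Yield of V: 1ξ₁ / 72.7 = 0.117 → ξ₁ = 8.506 lbmol/h.
Conversion of Q: 2ξ₁ + 1ξ₂ = 0.575 × 72.7 = 41.8 → ξ₂ = 24.79 lbmol/h.
Outlet amounts (n = n₀ + Σ ν·ξ):
  Q: 72.7 − 2(8.506) − 1(24.79) = 30.9
  V: 0 + 1(8.506) = 8.506
  M: 0 + 1(24.79) = 24.79
  U: 0 + 1(24.79) = 24.79

24.8 lbmol/h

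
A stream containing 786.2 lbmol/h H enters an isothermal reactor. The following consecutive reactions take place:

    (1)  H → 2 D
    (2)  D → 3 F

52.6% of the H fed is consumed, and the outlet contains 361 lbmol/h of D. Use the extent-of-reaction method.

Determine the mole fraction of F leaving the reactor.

0.656

Conversion of H: H consumed = 1ξ₁ = 0.526 × 786.2 → ξ₁ = 413.5 lbmol/h.
D balance: n_D = 0 + 2ξ₁ − 1ξ₂ = 361 → ξ₂ = (2·413.5 − 361)/1 = 466.1 lbmol/h.
Outlet amounts (n = n₀ + Σ ν·ξ):
  H: 786.2 − 1(413.5) = 372.7
  D: 0 + 2(413.5) − 1(466.1) = 361
  F: 0 + 3(466.1) = 1398
Total out = 2132 lbmol/h; y_F = 1398 / 2132 = 0.6559.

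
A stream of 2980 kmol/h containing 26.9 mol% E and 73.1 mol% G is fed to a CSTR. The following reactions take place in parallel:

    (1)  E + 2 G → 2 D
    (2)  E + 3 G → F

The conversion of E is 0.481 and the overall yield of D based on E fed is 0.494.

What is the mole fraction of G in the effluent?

Yield of D: 2ξ₁ / 801.6 = 0.494 → ξ₁ = 198 kmol/h.
Conversion of E: 1ξ₁ + 1ξ₂ = 0.481 × 801.6 = 385.6 → ξ₂ = 187.6 kmol/h.
Outlet amounts (n = n₀ + Σ ν·ξ):
  E: 801.6 − 1(198) − 1(187.6) = 416
  G: 2178 − 2(198) − 3(187.6) = 1220
  D: 0 + 2(198) = 396
  F: 0 + 1(187.6) = 187.6
Total out = 2219 kmol/h; y_G = 1220 / 2219 = 0.5496.

0.55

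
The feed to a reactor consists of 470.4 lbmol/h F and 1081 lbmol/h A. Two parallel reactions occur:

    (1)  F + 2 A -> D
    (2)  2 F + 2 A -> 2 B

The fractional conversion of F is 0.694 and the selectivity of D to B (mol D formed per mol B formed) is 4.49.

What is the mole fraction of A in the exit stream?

0.509

Conversion of F: F consumed = 0.694 × 470.4 = 326.5 lbmol/h = 1ξ₁ + 2ξ₂.
Selectivity: 1ξ₁ / (2ξ₂) = 4.49 → ξ₁ = 8.98 ξ₂.
Substitute: (1·8.98 + 2) ξ₂ = 326.5 → ξ₂ = 29.73 lbmol/h, ξ₁ = 267 lbmol/h.
Outlet amounts (n = n₀ + Σ ν·ξ):
  F: 470.4 − 1(267) − 2(29.73) = 143.9
  A: 1081 − 2(267) − 2(29.73) = 487.5
  D: 0 + 1(267) = 267
  B: 0 + 2(29.73) = 59.46
Total out = 957.9 lbmol/h; y_A = 487.5 / 957.9 = 0.509.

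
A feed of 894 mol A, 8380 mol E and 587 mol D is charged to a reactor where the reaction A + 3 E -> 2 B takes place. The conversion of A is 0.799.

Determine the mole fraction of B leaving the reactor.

0.169

A reacted = 0.799 × 894 = 714.3 mol; ν_A = −1, so ξ = 714.3/1 = 714.3 mol.
Outlet amounts (n = n₀ + ν ξ):
  A: 894 − 1(714.3) = 179.7
  E: 8380 − 3(714.3) = 6237
  B: 0 + 2(714.3) = 1429
  D: 587 (inert)
Total out = 8432 mol; y_B = 1429 / 8432 = 0.1694.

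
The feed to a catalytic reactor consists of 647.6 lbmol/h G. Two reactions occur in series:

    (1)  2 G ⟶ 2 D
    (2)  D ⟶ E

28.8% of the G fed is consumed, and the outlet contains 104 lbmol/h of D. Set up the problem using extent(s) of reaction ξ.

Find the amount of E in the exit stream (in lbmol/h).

Conversion of G: G consumed = 2ξ₁ = 0.288 × 647.6 → ξ₁ = 93.25 lbmol/h.
D balance: n_D = 0 + 2ξ₁ − 1ξ₂ = 104 → ξ₂ = (2·93.25 − 104)/1 = 82.51 lbmol/h.
Outlet amounts (n = n₀ + Σ ν·ξ):
  G: 647.6 − 2(93.25) = 461.1
  D: 0 + 2(93.25) − 1(82.51) = 104
  E: 0 + 1(82.51) = 82.51

82.5 lbmol/h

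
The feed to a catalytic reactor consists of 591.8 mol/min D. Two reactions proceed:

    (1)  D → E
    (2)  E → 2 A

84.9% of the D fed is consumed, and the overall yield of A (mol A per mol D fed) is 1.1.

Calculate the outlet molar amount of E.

177 mol/min

Conversion of D: D consumed = 1ξ₁ = 0.849 × 591.8 → ξ₁ = 502.4 mol/min.
Yield of A: 2ξ₂ / 591.8 = 1.1 → ξ₂ = 325.5 mol/min.
Outlet amounts (n = n₀ + Σ ν·ξ):
  D: 591.8 − 1(502.4) = 89.36
  E: 0 + 1(502.4) − 1(325.5) = 176.9
  A: 0 + 2(325.5) = 651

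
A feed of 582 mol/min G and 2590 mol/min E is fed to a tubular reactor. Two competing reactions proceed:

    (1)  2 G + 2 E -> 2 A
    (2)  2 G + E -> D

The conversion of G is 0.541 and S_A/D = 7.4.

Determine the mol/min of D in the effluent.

Conversion of G: G consumed = 0.541 × 582 = 314.9 mol/min = 2ξ₁ + 2ξ₂.
Selectivity: 2ξ₁ / (1ξ₂) = 7.4 → ξ₁ = 3.7 ξ₂.
Substitute: (2·3.7 + 2) ξ₂ = 314.9 → ξ₂ = 33.5 mol/min, ξ₁ = 123.9 mol/min.
Outlet amounts (n = n₀ + Σ ν·ξ):
  G: 582 − 2(123.9) − 2(33.5) = 267.1
  E: 2590 − 2(123.9) − 1(33.5) = 2309
  A: 0 + 2(123.9) = 247.9
  D: 0 + 1(33.5) = 33.5

33.5 mol/min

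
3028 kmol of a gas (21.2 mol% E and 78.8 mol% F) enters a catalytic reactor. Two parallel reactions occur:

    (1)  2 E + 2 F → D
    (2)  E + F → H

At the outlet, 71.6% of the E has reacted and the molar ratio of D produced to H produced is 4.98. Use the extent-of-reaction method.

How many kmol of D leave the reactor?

Conversion of E: E consumed = 0.716 × 641.9 = 459.6 kmol = 2ξ₁ + 1ξ₂.
Selectivity: 1ξ₁ / (1ξ₂) = 4.98 → ξ₁ = 4.98 ξ₂.
Substitute: (2·4.98 + 1) ξ₂ = 459.6 → ξ₂ = 41.94 kmol, ξ₁ = 208.8 kmol.
Outlet amounts (n = n₀ + Σ ν·ξ):
  E: 641.9 − 2(208.8) − 1(41.94) = 182.3
  F: 2386 − 2(208.8) − 1(41.94) = 1926
  D: 0 + 1(208.8) = 208.8
  H: 0 + 1(41.94) = 41.94

209 kmol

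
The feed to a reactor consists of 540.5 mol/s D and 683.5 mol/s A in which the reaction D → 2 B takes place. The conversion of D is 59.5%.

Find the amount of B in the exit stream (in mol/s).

D reacted = 0.595 × 540.5 = 321.6 mol/s; ν_D = −1, so ξ = 321.6/1 = 321.6 mol/s.
Outlet amounts (n = n₀ + ν ξ):
  D: 540.5 − 1(321.6) = 218.9
  B: 0 + 2(321.6) = 643.2
  A: 683.5 (inert)

643 mol/s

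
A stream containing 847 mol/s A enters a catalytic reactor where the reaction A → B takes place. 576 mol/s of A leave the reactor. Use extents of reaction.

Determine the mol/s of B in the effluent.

271 mol/s

For A: n = n₀ − 1ξ → 576 = 847 − 1ξ, giving ξ = 271 mol/s.
Outlet amounts (n = n₀ + ν ξ):
  A: 847 − 1(271) = 576
  B: 0 + 1(271) = 271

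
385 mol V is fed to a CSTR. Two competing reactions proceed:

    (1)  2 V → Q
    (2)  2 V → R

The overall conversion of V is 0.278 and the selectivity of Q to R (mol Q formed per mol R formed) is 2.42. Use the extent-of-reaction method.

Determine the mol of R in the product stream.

15.6 mol

Conversion of V: V consumed = 0.278 × 385 = 107 mol = 2ξ₁ + 2ξ₂.
Selectivity: 1ξ₁ / (1ξ₂) = 2.42 → ξ₁ = 2.42 ξ₂.
Substitute: (2·2.42 + 2) ξ₂ = 107 → ξ₂ = 15.65 mol, ξ₁ = 37.87 mol.
Outlet amounts (n = n₀ + Σ ν·ξ):
  V: 385 − 2(37.87) − 2(15.65) = 278
  Q: 0 + 1(37.87) = 37.87
  R: 0 + 1(15.65) = 15.65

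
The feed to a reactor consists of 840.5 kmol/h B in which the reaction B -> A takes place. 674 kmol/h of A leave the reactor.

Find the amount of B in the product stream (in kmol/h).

For A: n = n₀ + 1ξ → 674 = 0 + 1ξ, giving ξ = 674 kmol/h.
Outlet amounts (n = n₀ + ν ξ):
  B: 840.5 − 1(674) = 166.5
  A: 0 + 1(674) = 674

166 kmol/h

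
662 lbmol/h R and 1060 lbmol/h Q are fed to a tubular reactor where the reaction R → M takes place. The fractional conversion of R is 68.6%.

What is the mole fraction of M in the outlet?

0.264

R reacted = 0.686 × 662 = 454.1 lbmol/h; ν_R = −1, so ξ = 454.1/1 = 454.1 lbmol/h.
Outlet amounts (n = n₀ + ν ξ):
  R: 662 − 1(454.1) = 207.9
  M: 0 + 1(454.1) = 454.1
  Q: 1060 (inert)
Total out = 1722 lbmol/h; y_M = 454.1 / 1722 = 0.2637.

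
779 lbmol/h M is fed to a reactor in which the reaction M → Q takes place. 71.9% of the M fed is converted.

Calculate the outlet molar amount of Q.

560 lbmol/h

M reacted = 0.719 × 779 = 560.1 lbmol/h; ν_M = −1, so ξ = 560.1/1 = 560.1 lbmol/h.
Outlet amounts (n = n₀ + ν ξ):
  M: 779 − 1(560.1) = 218.9
  Q: 0 + 1(560.1) = 560.1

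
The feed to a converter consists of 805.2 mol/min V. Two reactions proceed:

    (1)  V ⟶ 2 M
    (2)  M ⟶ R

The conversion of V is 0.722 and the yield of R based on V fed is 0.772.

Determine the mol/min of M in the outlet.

Conversion of V: V consumed = 1ξ₁ = 0.722 × 805.2 → ξ₁ = 581.4 mol/min.
Yield of R: 1ξ₂ / 805.2 = 0.772 → ξ₂ = 621.6 mol/min.
Outlet amounts (n = n₀ + Σ ν·ξ):
  V: 805.2 − 1(581.4) = 223.8
  M: 0 + 2(581.4) − 1(621.6) = 541.1
  R: 0 + 1(621.6) = 621.6

541 mol/min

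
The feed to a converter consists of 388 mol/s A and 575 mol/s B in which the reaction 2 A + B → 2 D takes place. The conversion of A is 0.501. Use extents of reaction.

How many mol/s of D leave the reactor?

A reacted = 0.501 × 388 = 194.4 mol/s; ν_A = −2, so ξ = 194.4/2 = 97.19 mol/s.
Outlet amounts (n = n₀ + ν ξ):
  A: 388 − 2(97.19) = 193.6
  B: 575 − 1(97.19) = 477.8
  D: 0 + 2(97.19) = 194.4

194 mol/s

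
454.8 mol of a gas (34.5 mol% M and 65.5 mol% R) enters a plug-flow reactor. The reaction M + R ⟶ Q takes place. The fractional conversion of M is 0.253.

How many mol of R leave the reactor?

M reacted = 0.253 × 156.9 = 39.7 mol; ν_M = −1, so ξ = 39.7/1 = 39.7 mol.
Outlet amounts (n = n₀ + ν ξ):
  M: 156.9 − 1(39.7) = 117.2
  R: 297.9 − 1(39.7) = 258.2
  Q: 0 + 1(39.7) = 39.7

258 mol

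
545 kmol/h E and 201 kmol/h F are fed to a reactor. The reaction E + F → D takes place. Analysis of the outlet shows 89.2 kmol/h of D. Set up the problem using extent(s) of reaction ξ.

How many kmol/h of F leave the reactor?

112 kmol/h

For D: n = n₀ + 1ξ → 89.2 = 0 + 1ξ, giving ξ = 89.2 kmol/h.
Outlet amounts (n = n₀ + ν ξ):
  E: 545 − 1(89.2) = 455.8
  F: 201 − 1(89.2) = 111.8
  D: 0 + 1(89.2) = 89.2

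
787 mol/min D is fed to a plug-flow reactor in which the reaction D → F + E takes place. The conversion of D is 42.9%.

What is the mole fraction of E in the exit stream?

D reacted = 0.429 × 787 = 337.6 mol/min; ν_D = −1, so ξ = 337.6/1 = 337.6 mol/min.
Outlet amounts (n = n₀ + ν ξ):
  D: 787 − 1(337.6) = 449.4
  F: 0 + 1(337.6) = 337.6
  E: 0 + 1(337.6) = 337.6
Total out = 1125 mol/min; y_E = 337.6 / 1125 = 0.3002.

0.3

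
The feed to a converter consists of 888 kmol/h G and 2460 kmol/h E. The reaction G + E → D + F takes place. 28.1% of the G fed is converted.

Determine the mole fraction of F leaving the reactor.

0.0745

G reacted = 0.281 × 888 = 249.5 kmol/h; ν_G = −1, so ξ = 249.5/1 = 249.5 kmol/h.
Outlet amounts (n = n₀ + ν ξ):
  G: 888 − 1(249.5) = 638.5
  E: 2460 − 1(249.5) = 2210
  D: 0 + 1(249.5) = 249.5
  F: 0 + 1(249.5) = 249.5
Total out = 3348 kmol/h; y_F = 249.5 / 3348 = 0.07453.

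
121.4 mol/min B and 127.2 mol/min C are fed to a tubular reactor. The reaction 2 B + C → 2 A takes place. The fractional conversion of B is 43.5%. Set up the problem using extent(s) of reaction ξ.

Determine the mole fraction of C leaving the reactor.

0.454

B reacted = 0.435 × 121.4 = 52.81 mol/min; ν_B = −2, so ξ = 52.81/2 = 26.4 mol/min.
Outlet amounts (n = n₀ + ν ξ):
  B: 121.4 − 2(26.4) = 68.59
  C: 127.2 − 1(26.4) = 100.8
  A: 0 + 2(26.4) = 52.81
Total out = 222.2 mol/min; y_C = 100.8 / 222.2 = 0.4536.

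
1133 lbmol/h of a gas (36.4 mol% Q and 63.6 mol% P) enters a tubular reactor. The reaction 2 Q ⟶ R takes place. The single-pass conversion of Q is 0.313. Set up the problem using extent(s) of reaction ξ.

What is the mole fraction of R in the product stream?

Q reacted = 0.313 × 412.4 = 129.1 lbmol/h; ν_Q = −2, so ξ = 129.1/2 = 64.54 lbmol/h.
Outlet amounts (n = n₀ + ν ξ):
  Q: 412.4 − 2(64.54) = 283.3
  R: 0 + 1(64.54) = 64.54
  P: 720.6 (inert)
Total out = 1068 lbmol/h; y_R = 64.54 / 1068 = 0.06041.

0.0604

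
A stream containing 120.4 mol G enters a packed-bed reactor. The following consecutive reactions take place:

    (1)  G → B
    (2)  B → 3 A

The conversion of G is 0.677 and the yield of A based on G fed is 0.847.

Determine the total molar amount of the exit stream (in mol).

Conversion of G: G consumed = 1ξ₁ = 0.677 × 120.4 → ξ₁ = 81.51 mol.
Yield of A: 3ξ₂ / 120.4 = 0.847 → ξ₂ = 33.99 mol.
Outlet amounts (n = n₀ + Σ ν·ξ):
  G: 120.4 − 1(81.51) = 38.89
  B: 0 + 1(81.51) − 1(33.99) = 47.52
  A: 0 + 3(33.99) = 102
Total out = 38.89 + 47.52 + 102 = 188.4 mol.

188 mol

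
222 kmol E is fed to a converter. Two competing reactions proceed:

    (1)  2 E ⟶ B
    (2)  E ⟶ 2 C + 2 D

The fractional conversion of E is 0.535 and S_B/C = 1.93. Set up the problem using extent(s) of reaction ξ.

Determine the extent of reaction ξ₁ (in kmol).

Conversion of E: E consumed = 0.535 × 222 = 118.8 kmol = 2ξ₁ + 1ξ₂.
Selectivity: 1ξ₁ / (2ξ₂) = 1.93 → ξ₁ = 3.86 ξ₂.
Substitute: (2·3.86 + 1) ξ₂ = 118.8 → ξ₂ = 13.62 kmol, ξ₁ = 52.57 kmol.
Outlet amounts (n = n₀ + Σ ν·ξ):
  E: 222 − 2(52.57) − 1(13.62) = 103.2
  B: 0 + 1(52.57) = 52.57
  C: 0 + 2(13.62) = 27.24
  D: 0 + 2(13.62) = 27.24

ξ₁ = 52.6 kmol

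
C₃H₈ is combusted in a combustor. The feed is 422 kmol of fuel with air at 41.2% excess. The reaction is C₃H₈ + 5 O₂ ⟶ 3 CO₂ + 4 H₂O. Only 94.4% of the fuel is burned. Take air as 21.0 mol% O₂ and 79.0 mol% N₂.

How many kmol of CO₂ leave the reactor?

Stoichiometric O₂ = 5 × 422 = 2110 kmol; O₂ fed = 2110 × 1.412 = 2979 kmol.
N₂ fed = 2979 × 79/21 = 11210 kmol.
Fuel reacted = 0.944 × 422 → ξ = 398.4 kmol.
Outlet (n = n₀ + ν ξ):
  C₃H₈: 422 − 1(398.4) = 23.63
  O₂: 2979 − 5(398.4) = 987.5
  N₂: 11210 (inert)
  CO₂: 0 + 3(398.4) = 1195
  H₂O: 0 + 4(398.4) = 1593

1200 kmol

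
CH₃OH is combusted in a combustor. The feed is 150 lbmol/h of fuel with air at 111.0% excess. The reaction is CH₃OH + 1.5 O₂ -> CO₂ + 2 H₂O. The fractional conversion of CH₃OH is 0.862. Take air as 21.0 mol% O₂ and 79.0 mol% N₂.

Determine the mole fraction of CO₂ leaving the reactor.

Stoichiometric O₂ = 1.5 × 150 = 225 lbmol/h; O₂ fed = 225 × 2.110 = 474.8 lbmol/h.
N₂ fed = 474.8 × 79/21 = 1786 lbmol/h.
Fuel reacted = 0.862 × 150 → ξ = 129.3 lbmol/h.
Outlet (n = n₀ + ν ξ):
  CH₃OH: 150 − 1(129.3) = 20.7
  O₂: 474.8 − 1.5(129.3) = 280.8
  N₂: 1786 (inert)
  CO₂: 0 + 1(129.3) = 129.3
  H₂O: 0 + 2(129.3) = 258.6
Total out = 2475 lbmol/h; y_CO₂ = 129.3 / 2475 = 0.05223.

0.0522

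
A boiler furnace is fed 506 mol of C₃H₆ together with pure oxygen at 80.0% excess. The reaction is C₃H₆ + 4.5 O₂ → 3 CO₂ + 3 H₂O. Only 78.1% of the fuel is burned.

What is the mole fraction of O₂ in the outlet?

Stoichiometric O₂ = 4.5 × 506 = 2277 mol; O₂ fed = 2277 × 1.800 = 4099 mol.
Fuel reacted = 0.781 × 506 → ξ = 395.2 mol.
Outlet (n = n₀ + ν ξ):
  C₃H₆: 506 − 1(395.2) = 110.8
  O₂: 4099 − 4.5(395.2) = 2320
  CO₂: 0 + 3(395.2) = 1186
  H₂O: 0 + 3(395.2) = 1186
Total out = 4802 mol; y_O₂ = 2320 / 4802 = 0.4832.

0.483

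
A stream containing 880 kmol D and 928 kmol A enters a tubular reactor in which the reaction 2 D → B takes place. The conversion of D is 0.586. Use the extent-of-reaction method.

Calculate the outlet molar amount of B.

258 kmol

D reacted = 0.586 × 880 = 515.7 kmol; ν_D = −2, so ξ = 515.7/2 = 257.8 kmol.
Outlet amounts (n = n₀ + ν ξ):
  D: 880 − 2(257.8) = 364.3
  B: 0 + 1(257.8) = 257.8
  A: 928 (inert)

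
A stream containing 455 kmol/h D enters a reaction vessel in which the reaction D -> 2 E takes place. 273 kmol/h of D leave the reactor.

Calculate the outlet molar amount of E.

For D: n = n₀ − 1ξ → 273 = 455 − 1ξ, giving ξ = 182 kmol/h.
Outlet amounts (n = n₀ + ν ξ):
  D: 455 − 1(182) = 273
  E: 0 + 2(182) = 364

364 kmol/h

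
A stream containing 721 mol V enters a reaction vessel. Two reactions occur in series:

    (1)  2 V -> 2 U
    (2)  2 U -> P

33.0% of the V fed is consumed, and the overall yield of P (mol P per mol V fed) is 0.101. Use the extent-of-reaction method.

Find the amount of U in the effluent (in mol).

Conversion of V: V consumed = 2ξ₁ = 0.33 × 721 → ξ₁ = 119 mol.
Yield of P: 1ξ₂ / 721 = 0.101 → ξ₂ = 72.82 mol.
Outlet amounts (n = n₀ + Σ ν·ξ):
  V: 721 − 2(119) = 483.1
  U: 0 + 2(119) − 2(72.82) = 92.29
  P: 0 + 1(72.82) = 72.82

92.3 mol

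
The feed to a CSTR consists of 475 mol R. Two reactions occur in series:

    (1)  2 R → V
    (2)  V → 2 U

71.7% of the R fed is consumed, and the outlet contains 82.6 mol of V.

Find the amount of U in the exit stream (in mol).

Conversion of R: R consumed = 2ξ₁ = 0.717 × 475 → ξ₁ = 170.3 mol.
V balance: n_V = 0 + 1ξ₁ − 1ξ₂ = 82.6 → ξ₂ = (1·170.3 − 82.6)/1 = 87.69 mol.
Outlet amounts (n = n₀ + Σ ν·ξ):
  R: 475 − 2(170.3) = 134.4
  V: 0 + 1(170.3) − 1(87.69) = 82.6
  U: 0 + 2(87.69) = 175.4

175 mol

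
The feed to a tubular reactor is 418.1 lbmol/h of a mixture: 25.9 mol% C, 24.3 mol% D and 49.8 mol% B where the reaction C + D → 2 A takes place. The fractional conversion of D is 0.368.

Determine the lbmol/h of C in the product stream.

D reacted = 0.368 × 101.6 = 37.39 lbmol/h; ν_D = −1, so ξ = 37.39/1 = 37.39 lbmol/h.
Outlet amounts (n = n₀ + ν ξ):
  C: 108.3 − 1(37.39) = 70.9
  D: 101.6 − 1(37.39) = 64.21
  A: 0 + 2(37.39) = 74.78
  B: 208.2 (inert)

70.9 lbmol/h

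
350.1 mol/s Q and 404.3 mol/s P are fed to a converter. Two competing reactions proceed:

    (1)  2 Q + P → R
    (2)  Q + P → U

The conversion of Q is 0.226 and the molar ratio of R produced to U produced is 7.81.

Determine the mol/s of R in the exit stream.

Conversion of Q: Q consumed = 0.226 × 350.1 = 79.12 mol/s = 2ξ₁ + 1ξ₂.
Selectivity: 1ξ₁ / (1ξ₂) = 7.81 → ξ₁ = 7.81 ξ₂.
Substitute: (2·7.81 + 1) ξ₂ = 79.12 → ξ₂ = 4.761 mol/s, ξ₁ = 37.18 mol/s.
Outlet amounts (n = n₀ + Σ ν·ξ):
  Q: 350.1 − 2(37.18) − 1(4.761) = 271
  P: 404.3 − 1(37.18) − 1(4.761) = 362.4
  R: 0 + 1(37.18) = 37.18
  U: 0 + 1(4.761) = 4.761

37.2 mol/s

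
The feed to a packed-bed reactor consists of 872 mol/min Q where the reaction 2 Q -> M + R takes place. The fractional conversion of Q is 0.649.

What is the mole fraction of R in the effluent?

Q reacted = 0.649 × 872 = 565.9 mol/min; ν_Q = −2, so ξ = 565.9/2 = 283 mol/min.
Outlet amounts (n = n₀ + ν ξ):
  Q: 872 − 2(283) = 306.1
  M: 0 + 1(283) = 283
  R: 0 + 1(283) = 283
Total out = 872 mol/min; y_R = 283 / 872 = 0.3245.

0.325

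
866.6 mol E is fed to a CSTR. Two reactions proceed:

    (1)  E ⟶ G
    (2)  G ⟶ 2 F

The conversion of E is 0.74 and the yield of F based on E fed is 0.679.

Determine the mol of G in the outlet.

Conversion of E: E consumed = 1ξ₁ = 0.74 × 866.6 → ξ₁ = 641.3 mol.
Yield of F: 2ξ₂ / 866.6 = 0.679 → ξ₂ = 294.2 mol.
Outlet amounts (n = n₀ + Σ ν·ξ):
  E: 866.6 − 1(641.3) = 225.3
  G: 0 + 1(641.3) − 1(294.2) = 347.1
  F: 0 + 2(294.2) = 588.4

347 mol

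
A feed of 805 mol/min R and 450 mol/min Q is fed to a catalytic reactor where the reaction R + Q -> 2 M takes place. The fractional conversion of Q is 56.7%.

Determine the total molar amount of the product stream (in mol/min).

Q reacted = 0.567 × 450 = 255.1 mol/min; ν_Q = −1, so ξ = 255.1/1 = 255.1 mol/min.
Outlet amounts (n = n₀ + ν ξ):
  R: 805 − 1(255.1) = 549.9
  Q: 450 − 1(255.1) = 194.9
  M: 0 + 2(255.1) = 510.3
Total out = 549.9 + 194.9 + 510.3 = 1255 mol/min.

1260 mol/min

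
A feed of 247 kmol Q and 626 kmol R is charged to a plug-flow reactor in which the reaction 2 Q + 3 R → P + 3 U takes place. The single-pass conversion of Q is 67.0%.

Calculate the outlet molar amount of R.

Q reacted = 0.67 × 247 = 165.5 kmol; ν_Q = −2, so ξ = 165.5/2 = 82.75 kmol.
Outlet amounts (n = n₀ + ν ξ):
  Q: 247 − 2(82.75) = 81.51
  R: 626 − 3(82.75) = 377.8
  P: 0 + 1(82.75) = 82.75
  U: 0 + 3(82.75) = 248.2

378 kmol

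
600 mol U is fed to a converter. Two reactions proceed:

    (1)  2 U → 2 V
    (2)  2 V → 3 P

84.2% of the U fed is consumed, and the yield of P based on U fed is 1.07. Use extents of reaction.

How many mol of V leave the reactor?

77.2 mol

Conversion of U: U consumed = 2ξ₁ = 0.842 × 600 → ξ₁ = 252.6 mol.
Yield of P: 3ξ₂ / 600 = 1.07 → ξ₂ = 214 mol.
Outlet amounts (n = n₀ + Σ ν·ξ):
  U: 600 − 2(252.6) = 94.8
  V: 0 + 2(252.6) − 2(214) = 77.2
  P: 0 + 3(214) = 642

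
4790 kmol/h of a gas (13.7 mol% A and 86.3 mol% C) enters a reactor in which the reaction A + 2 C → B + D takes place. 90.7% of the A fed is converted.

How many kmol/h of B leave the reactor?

595 kmol/h

A reacted = 0.907 × 656.2 = 595.2 kmol/h; ν_A = −1, so ξ = 595.2/1 = 595.2 kmol/h.
Outlet amounts (n = n₀ + ν ξ):
  A: 656.2 − 1(595.2) = 61.03
  C: 4134 − 2(595.2) = 2943
  B: 0 + 1(595.2) = 595.2
  D: 0 + 1(595.2) = 595.2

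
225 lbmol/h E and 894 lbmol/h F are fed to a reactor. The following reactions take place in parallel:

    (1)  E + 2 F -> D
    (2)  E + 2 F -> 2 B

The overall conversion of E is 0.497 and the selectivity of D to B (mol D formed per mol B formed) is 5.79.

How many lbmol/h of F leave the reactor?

670 lbmol/h

Conversion of E: E consumed = 0.497 × 225 = 111.8 lbmol/h = 1ξ₁ + 1ξ₂.
Selectivity: 1ξ₁ / (2ξ₂) = 5.79 → ξ₁ = 11.58 ξ₂.
Substitute: (1·11.58 + 1) ξ₂ = 111.8 → ξ₂ = 8.889 lbmol/h, ξ₁ = 102.9 lbmol/h.
Outlet amounts (n = n₀ + Σ ν·ξ):
  E: 225 − 1(102.9) − 1(8.889) = 113.2
  F: 894 − 2(102.9) − 2(8.889) = 670.4
  D: 0 + 1(102.9) = 102.9
  B: 0 + 2(8.889) = 17.78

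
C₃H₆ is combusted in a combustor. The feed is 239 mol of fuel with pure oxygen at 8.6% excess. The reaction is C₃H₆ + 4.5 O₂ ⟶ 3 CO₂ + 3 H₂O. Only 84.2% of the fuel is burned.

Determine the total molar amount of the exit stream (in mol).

Stoichiometric O₂ = 4.5 × 239 = 1076 mol; O₂ fed = 1076 × 1.086 = 1168 mol.
Fuel reacted = 0.842 × 239 → ξ = 201.2 mol.
Outlet (n = n₀ + ν ξ):
  C₃H₆: 239 − 1(201.2) = 37.76
  O₂: 1168 − 4.5(201.2) = 262.4
  CO₂: 0 + 3(201.2) = 603.7
  H₂O: 0 + 3(201.2) = 603.7
Total out = 37.76 + 262.4 + 603.7 + 603.7 = 1508 mol.

1510 mol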